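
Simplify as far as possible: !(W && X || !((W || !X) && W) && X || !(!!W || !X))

!X

!(W && X || !((W || !X) && W) && X || !(!!W || !X))
= !(W && X || !W && X || !(!!W || !X))   — absorption
= !(W && X || !W && X || !W && X)   — De Morgan
= !(W && X || !W && X)   — idempotence
= !X   — distribution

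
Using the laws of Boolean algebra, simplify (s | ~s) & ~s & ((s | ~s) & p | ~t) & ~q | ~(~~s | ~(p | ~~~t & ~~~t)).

~s & (p | ~t)

(s | ~s) & ~s & ((s | ~s) & p | ~t) & ~q | ~(~~s | ~(p | ~~~t & ~~~t))
= ~s & ((s | ~s) & p | ~t) & ~q | ~(~~s | ~(p | ~~~t & ~~~t))   (complement / identity)
= ~s & (p | ~t) & ~q | ~(~~s | ~(p | ~~~t & ~~~t))   (complement / identity)
= ~s & (p | ~t) & ~q | ~s & (p | ~~~t & ~~~t)   (De Morgan)
= ~s & (p | ~t) & ~q | ~s & (p | ~~~t)   (idempotence)
= ~s & (p | ~t) & ~q | ~s & (p | ~t)   (double negation)
= ~s & (p | ~t)   (absorption)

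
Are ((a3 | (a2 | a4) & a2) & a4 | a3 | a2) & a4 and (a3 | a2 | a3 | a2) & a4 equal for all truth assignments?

Yes

E1: ((a3 | (a2 | a4) & a2) & a4 | a3 | a2) & a4
    = ((a3 | a2) & a4 | a3 | a2) & a4   — absorption
    = (a3 | a2) & a4   — absorption
E2: (a3 | a2 | a3 | a2) & a4
    = (a3 | a2) & a4   — idempotence
Both reduce to (a3 | a2) & a4, so they are equivalent.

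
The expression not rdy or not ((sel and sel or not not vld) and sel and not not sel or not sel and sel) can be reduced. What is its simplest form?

not rdy or not sel

not rdy or not ((sel and sel or not not vld) and sel and not not sel or not sel and sel)
= not rdy or not ((sel and sel or vld) and sel and not not sel or not sel and sel)   (double negation)
= not rdy or not ((sel and sel or vld) and sel and sel or not sel and sel)   (double negation)
= not rdy or not (sel and sel or not sel and sel)   (absorption)
= not rdy or not sel   (distribution)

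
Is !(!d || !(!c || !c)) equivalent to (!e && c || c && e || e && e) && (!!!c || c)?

E1: !(!d || !(!c || !c))
    = d && (!c || !c)   — De Morgan
    = d && !c   — idempotence
E2: (!e && c || c && e || e && e) && (!!!c || c)
    = (!e && c || c && e || e && e) && (!c || c)   — double negation
    = !e && c || c && e || e && e   — complement / identity
    = c || e && e   — distribution
    = c || e   — idempotence
These differ: at c=1, d=1, e=1, E1 = 0 but E2 = 1.

No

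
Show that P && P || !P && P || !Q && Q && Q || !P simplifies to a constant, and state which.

true

P && P || !P && P || !Q && Q && Q || !P
= P && P || !P && P || !Q && Q || !P   (idempotence)
= P && P || !P && P || !P   (complement / identity)
= P || !P   (distribution)
= true   (complement)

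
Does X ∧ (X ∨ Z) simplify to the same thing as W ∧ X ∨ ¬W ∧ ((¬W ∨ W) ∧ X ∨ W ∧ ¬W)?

E1: X ∧ (X ∨ Z)
    = X   [absorption]
E2: W ∧ X ∨ ¬W ∧ ((¬W ∨ W) ∧ X ∨ W ∧ ¬W)
    = W ∧ X ∨ ¬W ∧ (X ∨ W ∧ ¬W)   [complement / identity]
    = W ∧ X ∨ ¬W ∧ X   [complement / identity]
    = X   [distribution]
Both reduce to X, so they are equivalent.

Yes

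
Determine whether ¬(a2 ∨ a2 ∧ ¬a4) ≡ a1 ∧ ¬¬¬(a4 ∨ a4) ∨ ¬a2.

No

E1: ¬(a2 ∨ a2 ∧ ¬a4)
    = ¬a2   [absorption]
E2: a1 ∧ ¬¬¬(a4 ∨ a4) ∨ ¬a2
    = a1 ∧ ¬(a4 ∨ a4) ∨ ¬a2   [double negation]
    = a1 ∧ ¬a4 ∨ ¬a2   [idempotence]
These differ: at a1=1, a2=1, a4=0, E1 = 0 but E2 = 1.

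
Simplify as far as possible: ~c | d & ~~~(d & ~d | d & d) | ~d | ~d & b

~c | d & ~~~(d & ~d | d & d) | ~d | ~d & b
= ~c | d & ~(d & ~d | d & d) | ~d | ~d & b   (double negation)
= ~c | d & ~d | ~d | ~d & b   (distribution)
= ~c | d & ~d | ~d   (absorption)
= ~c | ~d   (complement / identity)

~c | ~d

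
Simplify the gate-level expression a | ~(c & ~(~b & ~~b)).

a | ~(c & ~(~b & ~~b))
= a | ~(c & (b | ~b))   (De Morgan)
= a | ~c   (complement / identity)

a | ~c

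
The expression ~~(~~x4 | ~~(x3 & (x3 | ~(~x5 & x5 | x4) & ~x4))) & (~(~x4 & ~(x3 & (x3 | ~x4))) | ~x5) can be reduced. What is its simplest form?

~~(~~x4 | ~~(x3 & (x3 | ~(~x5 & x5 | x4) & ~x4))) & (~(~x4 & ~(x3 & (x3 | ~x4))) | ~x5)
= ~(~x4 & ~(x3 & (x3 | ~(~x5 & x5 | x4) & ~x4))) & (~(~x4 & ~(x3 & (x3 | ~x4))) | ~x5)   (De Morgan)
= ~(~x4 & ~(x3 & (x3 | ~x4 & ~x4))) & (~(~x4 & ~(x3 & (x3 | ~x4))) | ~x5)   (complement / identity)
= ~(~x4 & ~(x3 & (x3 | ~x4))) & (~(~x4 & ~(x3 & (x3 | ~x4))) | ~x5)   (idempotence)
= ~(~x4 & ~(x3 & (x3 | ~x4)))   (absorption)
= ~(~x4 & ~x3)   (absorption)
= x4 | x3   (De Morgan)

x4 | x3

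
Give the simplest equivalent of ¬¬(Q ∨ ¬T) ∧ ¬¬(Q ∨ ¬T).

¬¬(Q ∨ ¬T) ∧ ¬¬(Q ∨ ¬T)
= ¬¬(Q ∨ ¬T)
= Q ∨ ¬T

Q ∨ ¬T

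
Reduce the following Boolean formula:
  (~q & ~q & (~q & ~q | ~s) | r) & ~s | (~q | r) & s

~q | r

(~q & ~q & (~q & ~q | ~s) | r) & ~s | (~q | r) & s
= (~q & ~q | r) & ~s | (~q | r) & s   (absorption)
= (~q | r) & ~s | (~q | r) & s   (idempotence)
= ~q | r   (distribution)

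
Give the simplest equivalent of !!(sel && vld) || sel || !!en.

sel || en

!!(sel && vld) || sel || !!en
= sel && vld || sel || !!en   [double negation]
= sel || !!en   [absorption]
= sel || en   [double negation]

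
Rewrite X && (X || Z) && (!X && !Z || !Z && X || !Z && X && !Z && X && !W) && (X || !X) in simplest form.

X && !Z

X && (X || Z) && (!X && !Z || !Z && X || !Z && X && !Z && X && !W) && (X || !X)
= X && (X || Z) && (!X && !Z || !Z && X || !Z && X && !W) && (X || !X)   [idempotence]
= X && (!X && !Z || !Z && X || !Z && X && !W) && (X || !X)   [absorption]
= X && (!X && !Z || !Z && X) && (X || !X)   [absorption]
= X && (!X && !Z || !Z && X)   [complement / identity]
= X && !Z   [distribution]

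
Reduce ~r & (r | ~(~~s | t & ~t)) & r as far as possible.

~r & (r | ~(~~s | t & ~t)) & r
= ~r & (r | ~~~s) & r
= ~r & (r | ~s) & r
= ~r & r
= 0

0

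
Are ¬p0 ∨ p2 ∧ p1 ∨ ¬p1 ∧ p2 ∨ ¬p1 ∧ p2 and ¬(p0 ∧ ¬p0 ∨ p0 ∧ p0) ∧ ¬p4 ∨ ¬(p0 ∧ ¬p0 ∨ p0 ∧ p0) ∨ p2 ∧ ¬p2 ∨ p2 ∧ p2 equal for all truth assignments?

E1: ¬p0 ∨ p2 ∧ p1 ∨ ¬p1 ∧ p2 ∨ ¬p1 ∧ p2
    = ¬p0 ∨ p2 ∧ p1 ∨ ¬p1 ∧ p2   — idempotence
    = ¬p0 ∨ p2   — distribution
E2: ¬(p0 ∧ ¬p0 ∨ p0 ∧ p0) ∧ ¬p4 ∨ ¬(p0 ∧ ¬p0 ∨ p0 ∧ p0) ∨ p2 ∧ ¬p2 ∨ p2 ∧ p2
    = ¬(p0 ∧ ¬p0 ∨ p0 ∧ p0) ∨ p2 ∧ ¬p2 ∨ p2 ∧ p2   — absorption
    = ¬(p0 ∧ ¬p0 ∨ p0 ∧ p0) ∨ p2   — distribution
    = ¬p0 ∨ p2   — distribution
Both reduce to ¬p0 ∨ p2, so they are equivalent.

Yes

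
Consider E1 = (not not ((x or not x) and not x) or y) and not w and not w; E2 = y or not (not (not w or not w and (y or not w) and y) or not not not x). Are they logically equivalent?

No

E1: (not not ((x or not x) and not x) or y) and not w and not w
    = (not not ((x or not x) and not x) or y) and not w   (idempotence)
    = ((x or not x) and not x or y) and not w   (double negation)
    = (not x or y) and not w   (complement / identity)
E2: y or not (not (not w or not w and (y or not w) and y) or not not not x)
    = y or not (not (not w or not w and y) or not not not x)   (absorption)
    = y or not (not not w or not not not x)   (absorption)
    = y or not (not not w or not x)   (double negation)
    = y or not w and x   (De Morgan)
These differ: at w=1, x=0, y=1, E1 = 0 but E2 = 1.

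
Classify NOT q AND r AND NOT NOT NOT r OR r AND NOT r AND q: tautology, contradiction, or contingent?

NOT q AND r AND NOT NOT NOT r OR r AND NOT r AND q
= NOT q AND r AND NOT r OR r AND NOT r AND q   — double negation
= r AND NOT r   — distribution
= FALSE   — complement

contradiction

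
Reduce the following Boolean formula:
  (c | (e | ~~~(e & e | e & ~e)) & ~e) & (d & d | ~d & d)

(c | ~e) & d

(c | (e | ~~~(e & e | e & ~e)) & ~e) & (d & d | ~d & d)
= (c | (e | ~~~e) & ~e) & (d & d | ~d & d)   [distribution]
= (c | (e | ~~~e) & ~e) & d & (d | ~d)   [distribution]
= (c | (e | ~e) & ~e) & d & (d | ~d)   [double negation]
= (c | (e | ~e) & ~e) & d   [complement / identity]
= (c | ~e) & d   [complement / identity]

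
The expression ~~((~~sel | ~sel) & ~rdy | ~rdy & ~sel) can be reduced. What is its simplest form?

~~((~~sel | ~sel) & ~rdy | ~rdy & ~sel)
= (~~sel | ~sel) & ~rdy | ~rdy & ~sel   [double negation]
= (sel | ~sel) & ~rdy | ~rdy & ~sel   [double negation]
= ~rdy | ~rdy & ~sel   [complement / identity]
= ~rdy   [absorption]

~rdy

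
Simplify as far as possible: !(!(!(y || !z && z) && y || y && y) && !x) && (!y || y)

y || x

!(!(!(y || !z && z) && y || y && y) && !x) && (!y || y)
= !(!(!y && y || y && y) && !x) && (!y || y)
= !(!y && !x) && (!y || y)
= !(!y && !x)
= y || x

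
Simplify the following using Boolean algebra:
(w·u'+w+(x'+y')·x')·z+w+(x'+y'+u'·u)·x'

(w·u'+w+(x'+y')·x')·z+w+(x'+y'+u'·u)·x'
= (w+(x'+y')·x')·z+w+(x'+y'+u'·u)·x'
= (w+(x'+y')·x')·z+w+(x'+y')·x'
= w+(x'+y')·x'
= w+x'

w+x'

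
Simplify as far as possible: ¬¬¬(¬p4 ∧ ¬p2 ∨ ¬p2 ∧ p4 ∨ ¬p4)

p2 ∧ p4

¬¬¬(¬p4 ∧ ¬p2 ∨ ¬p2 ∧ p4 ∨ ¬p4)
= ¬(¬p4 ∧ ¬p2 ∨ ¬p2 ∧ p4 ∨ ¬p4)
= ¬(¬p2 ∨ ¬p4)
= p2 ∧ p4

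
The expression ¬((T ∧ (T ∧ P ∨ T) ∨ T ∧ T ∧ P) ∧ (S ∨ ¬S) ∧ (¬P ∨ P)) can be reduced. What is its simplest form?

¬T

¬((T ∧ (T ∧ P ∨ T) ∨ T ∧ T ∧ P) ∧ (S ∨ ¬S) ∧ (¬P ∨ P))
= ¬((T ∧ T ∨ T ∧ T ∧ P) ∧ (S ∨ ¬S) ∧ (¬P ∨ P))   — absorption
= ¬(T ∧ T ∧ (S ∨ ¬S) ∧ (¬P ∨ P))   — absorption
= ¬(T ∧ T ∧ (¬P ∨ P))   — complement / identity
= ¬(T ∧ T)   — complement / identity
= ¬T   — idempotence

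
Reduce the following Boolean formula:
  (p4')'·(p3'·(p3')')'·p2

p4·p2

(p4')'·(p3'·(p3')')'·p2
= (p4')'·(p3+p3')·p2
= (p4')'·p2
= p4·p2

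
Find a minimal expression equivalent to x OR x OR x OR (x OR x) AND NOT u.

x

x OR x OR x OR (x OR x) AND NOT u
= x OR x OR x   — absorption
= x OR x   — idempotence
= x   — idempotence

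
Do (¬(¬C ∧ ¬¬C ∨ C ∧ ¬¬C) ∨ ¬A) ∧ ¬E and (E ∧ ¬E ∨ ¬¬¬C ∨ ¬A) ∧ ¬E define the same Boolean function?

Yes

E1: (¬(¬C ∧ ¬¬C ∨ C ∧ ¬¬C) ∨ ¬A) ∧ ¬E
    = (¬¬¬C ∨ ¬A) ∧ ¬E   — distribution
    = (¬C ∨ ¬A) ∧ ¬E   — double negation
E2: (E ∧ ¬E ∨ ¬¬¬C ∨ ¬A) ∧ ¬E
    = (E ∧ ¬E ∨ ¬C ∨ ¬A) ∧ ¬E   — double negation
    = (¬C ∨ ¬A) ∧ ¬E   — complement / identity
Both reduce to (¬C ∨ ¬A) ∧ ¬E, so they are equivalent.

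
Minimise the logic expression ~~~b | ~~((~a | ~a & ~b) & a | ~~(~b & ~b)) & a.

~b

~~~b | ~~((~a | ~a & ~b) & a | ~~(~b & ~b)) & a
= ~~~b | ~~(~a & a | ~~(~b & ~b)) & a   [absorption]
= ~~~b | ~~(~a & a | ~(b | b)) & a   [De Morgan]
= ~~~b | ~~~(b | b) & a   [complement / identity]
= ~~~b | ~~~b & a   [idempotence]
= ~~~b   [absorption]
= ~b   [double negation]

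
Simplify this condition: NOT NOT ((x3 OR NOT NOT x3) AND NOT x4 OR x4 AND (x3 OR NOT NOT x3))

x3

NOT NOT ((x3 OR NOT NOT x3) AND NOT x4 OR x4 AND (x3 OR NOT NOT x3))
= NOT NOT (x3 OR NOT NOT x3)   (distribution)
= NOT NOT (x3 OR x3)   (double negation)
= NOT NOT x3   (idempotence)
= x3   (double negation)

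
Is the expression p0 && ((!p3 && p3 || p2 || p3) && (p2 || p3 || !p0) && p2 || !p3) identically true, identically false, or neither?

neither

p0 && ((!p3 && p3 || p2 || p3) && (p2 || p3 || !p0) && p2 || !p3)
= p0 && ((p2 || p3) && (p2 || p3 || !p0) && p2 || !p3)
= p0 && ((p2 || p3) && p2 || !p3)
= p0 && (p2 || !p3)
This depends on p0, p2, p3, so it is not a constant.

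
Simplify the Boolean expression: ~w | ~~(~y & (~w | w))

~w | ~y

~w | ~~(~y & (~w | w))
= ~w | ~y & (~w | w)
= ~w | ~y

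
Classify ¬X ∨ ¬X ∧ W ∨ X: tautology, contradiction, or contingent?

tautology

¬X ∨ ¬X ∧ W ∨ X
= ¬X ∨ X   — absorption
= True   — complement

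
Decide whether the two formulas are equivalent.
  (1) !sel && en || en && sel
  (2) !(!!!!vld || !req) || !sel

No

E1: !sel && en || en && sel
    = en   (distribution)
E2: !(!!!!vld || !req) || !sel
    = !!!vld && req || !sel   (De Morgan)
    = !vld && req || !sel   (double negation)
These differ: at en=0, req=1, sel=0, vld=0, E1 = 0 but E2 = 1.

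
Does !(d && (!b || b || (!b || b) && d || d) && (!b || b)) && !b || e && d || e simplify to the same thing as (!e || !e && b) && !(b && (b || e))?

No

E1: !(d && (!b || b || (!b || b) && d || d) && (!b || b)) && !b || e && d || e
    = !(d && (!b || b || d) && (!b || b)) && !b || e && d || e   — absorption
    = !(d && (!b || b)) && !b || e && d || e   — absorption
    = !d && !b || e && d || e   — complement / identity
    = !d && !b || e   — absorption
E2: (!e || !e && b) && !(b && (b || e))
    = (!e || !e && b) && !b   — absorption
    = !e && !b   — absorption
These differ: at b=0, d=0, e=1, E1 = 1 but E2 = 0.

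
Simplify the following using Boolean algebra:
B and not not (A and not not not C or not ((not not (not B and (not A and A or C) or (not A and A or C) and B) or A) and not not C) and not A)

B and not C

B and not not (A and not not not C or not ((not not (not B and (not A and A or C) or (not A and A or C) and B) or A) and not not C) and not A)
= B and not not (A and not not not C or not ((not not (not A and A or C) or A) and not not C) and not A)
= B and (A and not not not C or not ((not not (not A and A or C) or A) and not not C) and not A)
= B and (A and not not not C or not ((not not C or A) and not not C) and not A)
= B and (A and not not not C or not not not C and not A)
= B and not not not C
= B and not C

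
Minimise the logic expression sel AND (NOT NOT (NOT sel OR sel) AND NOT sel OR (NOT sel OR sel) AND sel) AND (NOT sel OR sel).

sel

sel AND (NOT NOT (NOT sel OR sel) AND NOT sel OR (NOT sel OR sel) AND sel) AND (NOT sel OR sel)
= sel AND ((NOT sel OR sel) AND NOT sel OR (NOT sel OR sel) AND sel) AND (NOT sel OR sel)   [double negation]
= sel AND (NOT sel OR sel) AND (NOT sel OR sel)   [distribution]
= sel AND (NOT sel OR sel)   [idempotence]
= sel   [complement / identity]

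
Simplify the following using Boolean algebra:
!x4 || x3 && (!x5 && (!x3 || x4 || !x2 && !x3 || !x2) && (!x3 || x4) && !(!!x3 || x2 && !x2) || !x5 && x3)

!x4 || x3 && !x5

!x4 || x3 && (!x5 && (!x3 || x4 || !x2 && !x3 || !x2) && (!x3 || x4) && !(!!x3 || x2 && !x2) || !x5 && x3)
= !x4 || x3 && (!x5 && (!x3 || x4 || !x2 && !x3 || !x2) && (!x3 || x4) && !(x3 || x2 && !x2) || !x5 && x3)   [double negation]
= !x4 || x3 && (!x5 && (!x3 || x4 || !x2) && (!x3 || x4) && !(x3 || x2 && !x2) || !x5 && x3)   [absorption]
= !x4 || x3 && (!x5 && (!x3 || x4) && !(x3 || x2 && !x2) || !x5 && x3)   [absorption]
= !x4 || x3 && (!x5 && (!x3 || x4) && !x3 || !x5 && x3)   [complement / identity]
= !x4 || x3 && (!x5 && !x3 || !x5 && x3)   [absorption]
= !x4 || x3 && !x5   [distribution]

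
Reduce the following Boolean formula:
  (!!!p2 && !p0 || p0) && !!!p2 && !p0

(!!!p2 && !p0 || p0) && !!!p2 && !p0
= !!!p2 && !p0
= !p2 && !p0

!p2 && !p0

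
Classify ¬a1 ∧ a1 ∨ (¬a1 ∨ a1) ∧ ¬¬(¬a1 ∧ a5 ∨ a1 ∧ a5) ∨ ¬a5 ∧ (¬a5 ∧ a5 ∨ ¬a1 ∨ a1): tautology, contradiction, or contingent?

¬a1 ∧ a1 ∨ (¬a1 ∨ a1) ∧ ¬¬(¬a1 ∧ a5 ∨ a1 ∧ a5) ∨ ¬a5 ∧ (¬a5 ∧ a5 ∨ ¬a1 ∨ a1)
= (¬a1 ∨ a1) ∧ ¬¬(¬a1 ∧ a5 ∨ a1 ∧ a5) ∨ ¬a5 ∧ (¬a5 ∧ a5 ∨ ¬a1 ∨ a1)
= (¬a1 ∨ a1) ∧ (¬a1 ∧ a5 ∨ a1 ∧ a5) ∨ ¬a5 ∧ (¬a5 ∧ a5 ∨ ¬a1 ∨ a1)
= (¬a1 ∨ a1) ∧ a5 ∨ ¬a5 ∧ (¬a5 ∧ a5 ∨ ¬a1 ∨ a1)
= (¬a1 ∨ a1) ∧ a5 ∨ ¬a5 ∧ (¬a1 ∨ a1)
= ¬a1 ∨ a1
= True

tautology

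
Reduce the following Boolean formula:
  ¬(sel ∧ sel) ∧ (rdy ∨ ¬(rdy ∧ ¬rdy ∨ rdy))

¬sel

¬(sel ∧ sel) ∧ (rdy ∨ ¬(rdy ∧ ¬rdy ∨ rdy))
= ¬(sel ∧ sel) ∧ (rdy ∨ ¬rdy)   [complement / identity]
= ¬(sel ∧ sel)   [complement / identity]
= ¬sel   [idempotence]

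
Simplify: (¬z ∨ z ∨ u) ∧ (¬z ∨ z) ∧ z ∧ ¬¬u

z ∧ u

(¬z ∨ z ∨ u) ∧ (¬z ∨ z) ∧ z ∧ ¬¬u
= (¬z ∨ z) ∧ z ∧ ¬¬u
= z ∧ ¬¬u
= z ∧ u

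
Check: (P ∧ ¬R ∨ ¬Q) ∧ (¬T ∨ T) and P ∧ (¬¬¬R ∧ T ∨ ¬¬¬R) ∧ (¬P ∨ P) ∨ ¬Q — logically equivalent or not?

E1: (P ∧ ¬R ∨ ¬Q) ∧ (¬T ∨ T)
    = P ∧ ¬R ∨ ¬Q
E2: P ∧ (¬¬¬R ∧ T ∨ ¬¬¬R) ∧ (¬P ∨ P) ∨ ¬Q
    = P ∧ (¬¬¬R ∧ T ∨ ¬¬¬R) ∨ ¬Q
    = P ∧ ¬¬¬R ∨ ¬Q
    = P ∧ ¬R ∨ ¬Q
Both reduce to P ∧ ¬R ∨ ¬Q, so they are equivalent.

Yes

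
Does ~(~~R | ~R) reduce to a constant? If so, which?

~(~~R | ~R)
= ~R & R   (De Morgan)
= 0   (complement)

yes, False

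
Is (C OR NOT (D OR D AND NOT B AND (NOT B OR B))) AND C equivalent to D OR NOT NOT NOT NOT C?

E1: (C OR NOT (D OR D AND NOT B AND (NOT B OR B))) AND C
    = (C OR NOT (D OR D AND NOT B)) AND C
    = (C OR NOT D) AND C
    = C
E2: D OR NOT NOT NOT NOT C
    = D OR NOT NOT C
    = D OR C
These differ: at B=0, C=0, D=1, E1 = 0 but E2 = 1.

No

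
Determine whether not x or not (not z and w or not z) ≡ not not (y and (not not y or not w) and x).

No

E1: not x or not (not z and w or not z)
    = not x or not not z   (absorption)
    = not x or z   (double negation)
E2: not not (y and (not not y or not w) and x)
    = not not (y and (y or not w) and x)   (double negation)
    = y and (y or not w) and x   (double negation)
    = y and x   (absorption)
These differ: at w=0, x=0, y=0, z=1, E1 = 1 but E2 = 0.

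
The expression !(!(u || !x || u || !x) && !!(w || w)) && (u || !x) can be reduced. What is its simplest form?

u || !x

!(!(u || !x || u || !x) && !!(w || w)) && (u || !x)
= !(!(u || !x || u || !x) && !!w) && (u || !x)   (idempotence)
= !(!(u || !x) && !!w) && (u || !x)   (idempotence)
= (u || !x || !w) && (u || !x)   (De Morgan)
= u || !x   (absorption)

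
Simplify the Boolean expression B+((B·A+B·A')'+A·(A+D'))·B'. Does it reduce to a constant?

1

B+((B·A+B·A')'+A·(A+D'))·B'
= B+(B'+A·(A+D'))·B'
= B+(B'+A)·B'
= B+B'
= 1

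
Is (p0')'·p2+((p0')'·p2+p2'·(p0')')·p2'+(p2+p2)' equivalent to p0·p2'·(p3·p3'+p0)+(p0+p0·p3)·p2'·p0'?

E1: (p0')'·p2+((p0')'·p2+p2'·(p0')')·p2'+(p2+p2)'
    = (p0')'·p2+((p0')'·p2+p2'·(p0')')·p2'+p2'   — idempotence
    = (p0')'·p2+(p0')'·p2'+p2'   — distribution
    = (p0')'+p2'   — distribution
    = p0+p2'   — double negation
E2: p0·p2'·(p3·p3'+p0)+(p0+p0·p3)·p2'·p0'
    = p0·p2'·(p3·p3'+p0)+p0·p2'·p0'   — absorption
    = p0·p2'·p0+p0·p2'·p0'   — complement / identity
    = p0·p2'   — distribution
These differ: at p0=0, p2=0, p3=0, E1 = 1 but E2 = 0.

No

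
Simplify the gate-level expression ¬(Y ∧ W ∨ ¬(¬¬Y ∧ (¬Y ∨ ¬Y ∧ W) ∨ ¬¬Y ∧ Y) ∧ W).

¬W

¬(Y ∧ W ∨ ¬(¬¬Y ∧ (¬Y ∨ ¬Y ∧ W) ∨ ¬¬Y ∧ Y) ∧ W)
= ¬(Y ∧ W ∨ ¬(¬¬Y ∧ ¬Y ∨ ¬¬Y ∧ Y) ∧ W)
= ¬(Y ∧ W ∨ ¬¬¬Y ∧ W)
= ¬(Y ∧ W ∨ ¬Y ∧ W)
= ¬W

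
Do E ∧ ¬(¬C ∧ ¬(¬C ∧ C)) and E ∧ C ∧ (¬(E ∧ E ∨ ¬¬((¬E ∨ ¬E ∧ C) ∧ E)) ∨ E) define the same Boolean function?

Yes

E1: E ∧ ¬(¬C ∧ ¬(¬C ∧ C))
    = E ∧ (C ∨ ¬C ∧ C)   (De Morgan)
    = E ∧ C   (complement / identity)
E2: E ∧ C ∧ (¬(E ∧ E ∨ ¬¬((¬E ∨ ¬E ∧ C) ∧ E)) ∨ E)
    = E ∧ C ∧ (¬(E ∧ E ∨ ¬¬(¬E ∧ E)) ∨ E)   (absorption)
    = E ∧ C ∧ (¬(E ∧ E ∨ ¬E ∧ E) ∨ E)   (double negation)
    = E ∧ C ∧ (¬E ∨ E)   (distribution)
    = E ∧ C   (complement / identity)
Both reduce to E ∧ C, so they are equivalent.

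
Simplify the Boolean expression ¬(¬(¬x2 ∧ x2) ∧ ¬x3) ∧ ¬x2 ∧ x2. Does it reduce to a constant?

¬(¬(¬x2 ∧ x2) ∧ ¬x3) ∧ ¬x2 ∧ x2
= (¬x2 ∧ x2 ∨ x3) ∧ ¬x2 ∧ x2   [De Morgan]
= ¬x2 ∧ x2   [absorption]
= False   [complement]

False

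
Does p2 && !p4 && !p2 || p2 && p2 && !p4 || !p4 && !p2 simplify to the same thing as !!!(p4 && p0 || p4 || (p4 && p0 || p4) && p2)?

Yes

E1: p2 && !p4 && !p2 || p2 && p2 && !p4 || !p4 && !p2
    = p2 && !p4 || !p4 && !p2
    = !p4
E2: !!!(p4 && p0 || p4 || (p4 && p0 || p4) && p2)
    = !(p4 && p0 || p4 || (p4 && p0 || p4) && p2)
    = !(p4 && p0 || p4)
    = !p4
Both reduce to !p4, so they are equivalent.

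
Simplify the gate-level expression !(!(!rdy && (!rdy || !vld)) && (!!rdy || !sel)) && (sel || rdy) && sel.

!(!(!rdy && (!rdy || !vld)) && (!!rdy || !sel)) && (sel || rdy) && sel
= !(!!rdy && (!!rdy || !sel)) && (sel || rdy) && sel
= !!!rdy && (sel || rdy) && sel
= !rdy && (sel || rdy) && sel
= !rdy && sel

!rdy && sel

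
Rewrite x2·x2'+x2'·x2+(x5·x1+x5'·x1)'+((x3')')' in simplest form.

x1'+x3'

x2·x2'+x2'·x2+(x5·x1+x5'·x1)'+((x3')')'
= x2'·x2+(x5·x1+x5'·x1)'+((x3')')'   — complement / identity
= (x5·x1+x5'·x1)'+((x3')')'   — complement / identity
= (x5·x1+x5'·x1)'+x3'   — double negation
= x1'+x3'   — distribution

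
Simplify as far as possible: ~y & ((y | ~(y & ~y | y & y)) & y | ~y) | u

~y | u

~y & ((y | ~(y & ~y | y & y)) & y | ~y) | u
= ~y & ((y | ~y) & y | ~y) | u
= ~y & (y | ~y) | u
= ~y | u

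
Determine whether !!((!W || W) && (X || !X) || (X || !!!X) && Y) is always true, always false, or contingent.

always true

!!((!W || W) && (X || !X) || (X || !!!X) && Y)
= (!W || W) && (X || !X) || (X || !!!X) && Y   [double negation]
= X || !X || (X || !!!X) && Y   [complement / identity]
= X || !X || (X || !X) && Y   [double negation]
= X || !X   [absorption]
= true   [complement]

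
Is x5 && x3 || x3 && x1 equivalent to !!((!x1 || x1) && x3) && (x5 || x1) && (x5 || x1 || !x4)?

E1: x5 && x3 || x3 && x1
    = x3 && (x5 || x1)   — distribution
E2: !!((!x1 || x1) && x3) && (x5 || x1) && (x5 || x1 || !x4)
    = !!x3 && (x5 || x1) && (x5 || x1 || !x4)   — complement / identity
    = x3 && (x5 || x1) && (x5 || x1 || !x4)   — double negation
    = x3 && (x5 || x1)   — absorption
Both reduce to x3 && (x5 || x1), so they are equivalent.

Yes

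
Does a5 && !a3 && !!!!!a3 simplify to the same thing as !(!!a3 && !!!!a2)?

No

E1: a5 && !a3 && !!!!!a3
    = a5 && !a3 && !!!a3   (double negation)
    = a5 && !a3 && !a3   (double negation)
    = a5 && !a3   (idempotence)
E2: !(!!a3 && !!!!a2)
    = !(!!a3 && !!a2)   (double negation)
    = !a3 || !a2   (De Morgan)
These differ: at a2=0, a3=0, a5=0, E1 = 0 but E2 = 1.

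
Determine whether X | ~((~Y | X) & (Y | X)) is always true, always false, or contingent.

always true

X | ~((~Y | X) & (Y | X))
= X | ~(X | ~Y & Y)   [distribution]
= X | ~X   [complement / identity]
= 1   [complement]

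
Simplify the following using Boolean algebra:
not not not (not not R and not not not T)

not R or T

not not not (not not R and not not not T)
= not (not not R and not not not T)   — double negation
= not R or not not T   — De Morgan
= not R or T   — double negation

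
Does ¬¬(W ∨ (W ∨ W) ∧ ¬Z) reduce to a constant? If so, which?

no

¬¬(W ∨ (W ∨ W) ∧ ¬Z)
= ¬¬(W ∨ W ∧ ¬Z)   — idempotence
= ¬¬W   — absorption
= W   — double negation
This depends on W, so it is not a constant.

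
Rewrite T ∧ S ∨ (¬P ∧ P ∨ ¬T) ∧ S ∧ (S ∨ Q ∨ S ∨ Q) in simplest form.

S

T ∧ S ∨ (¬P ∧ P ∨ ¬T) ∧ S ∧ (S ∨ Q ∨ S ∨ Q)
= T ∧ S ∨ (¬P ∧ P ∨ ¬T) ∧ S ∧ (S ∨ Q)   [idempotence]
= T ∧ S ∨ (¬P ∧ P ∨ ¬T) ∧ S   [absorption]
= T ∧ S ∨ ¬T ∧ S   [complement / identity]
= S   [distribution]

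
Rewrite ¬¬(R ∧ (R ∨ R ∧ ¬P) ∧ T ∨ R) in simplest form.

R

¬¬(R ∧ (R ∨ R ∧ ¬P) ∧ T ∨ R)
= ¬¬(R ∧ R ∧ T ∨ R)
= ¬¬(R ∧ T ∨ R)
= ¬¬R
= R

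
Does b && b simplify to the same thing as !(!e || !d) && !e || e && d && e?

No

E1: b && b
    = b   (idempotence)
E2: !(!e || !d) && !e || e && d && e
    = e && d && !e || e && d && e   (De Morgan)
    = e && d   (distribution)
These differ: at b=1, d=1, e=0, E1 = 1 but E2 = 0.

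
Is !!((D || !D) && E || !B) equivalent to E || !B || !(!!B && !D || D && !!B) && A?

Yes

E1: !!((D || !D) && E || !B)
    = !!(E || !B)   — complement / identity
    = E || !B   — double negation
E2: E || !B || !(!!B && !D || D && !!B) && A
    = E || !B || !!!B && A   — distribution
    = E || !B || !B && A   — double negation
    = E || !B   — absorption
Both reduce to E || !B, so they are equivalent.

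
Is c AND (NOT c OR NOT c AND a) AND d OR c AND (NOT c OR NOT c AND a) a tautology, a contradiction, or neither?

c AND (NOT c OR NOT c AND a) AND d OR c AND (NOT c OR NOT c AND a)
= c AND (NOT c OR NOT c AND a)   — absorption
= c AND NOT c   — absorption
= FALSE   — complement

contradiction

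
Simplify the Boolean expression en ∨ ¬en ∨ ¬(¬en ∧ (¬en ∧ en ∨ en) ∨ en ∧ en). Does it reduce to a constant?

en ∨ ¬en ∨ ¬(¬en ∧ (¬en ∧ en ∨ en) ∨ en ∧ en)
= en ∨ ¬en ∨ ¬(¬en ∧ en ∨ en ∧ en)   [complement / identity]
= en ∨ ¬en ∨ ¬en   [distribution]
= en ∨ ¬en   [idempotence]
= True   [complement]

True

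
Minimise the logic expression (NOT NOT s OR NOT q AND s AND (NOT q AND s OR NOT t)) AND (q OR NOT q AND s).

(NOT NOT s OR NOT q AND s AND (NOT q AND s OR NOT t)) AND (q OR NOT q AND s)
= (NOT NOT s OR NOT q AND s) AND (q OR NOT q AND s)   — absorption
= NOT NOT s AND q OR NOT q AND s   — distribution
= s AND q OR NOT q AND s   — double negation
= s   — distribution

s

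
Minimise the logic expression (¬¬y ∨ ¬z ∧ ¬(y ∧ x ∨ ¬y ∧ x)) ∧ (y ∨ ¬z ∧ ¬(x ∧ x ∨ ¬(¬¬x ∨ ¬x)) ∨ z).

y ∨ ¬z ∧ ¬x

(¬¬y ∨ ¬z ∧ ¬(y ∧ x ∨ ¬y ∧ x)) ∧ (y ∨ ¬z ∧ ¬(x ∧ x ∨ ¬(¬¬x ∨ ¬x)) ∨ z)
= (¬¬y ∨ ¬z ∧ ¬(y ∧ x ∨ ¬y ∧ x)) ∧ (y ∨ ¬z ∧ ¬(x ∧ x ∨ ¬x ∧ x) ∨ z)
= (¬¬y ∨ ¬z ∧ ¬(y ∧ x ∨ ¬y ∧ x)) ∧ (y ∨ ¬z ∧ ¬x ∨ z)
= (¬¬y ∨ ¬z ∧ ¬x) ∧ (y ∨ ¬z ∧ ¬x ∨ z)
= (y ∨ ¬z ∧ ¬x) ∧ (y ∨ ¬z ∧ ¬x ∨ z)
= y ∨ ¬z ∧ ¬x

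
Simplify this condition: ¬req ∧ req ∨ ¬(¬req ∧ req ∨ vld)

¬vld

¬req ∧ req ∨ ¬(¬req ∧ req ∨ vld)
= ¬(¬req ∧ req ∨ vld)   (complement / identity)
= ¬vld   (complement / identity)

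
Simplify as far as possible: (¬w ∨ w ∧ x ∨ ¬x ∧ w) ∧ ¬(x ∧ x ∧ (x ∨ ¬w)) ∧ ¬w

¬x ∧ ¬w

(¬w ∨ w ∧ x ∨ ¬x ∧ w) ∧ ¬(x ∧ x ∧ (x ∨ ¬w)) ∧ ¬w
= (¬w ∨ w ∧ x ∨ ¬x ∧ w) ∧ ¬(x ∧ x) ∧ ¬w
= (¬w ∨ w) ∧ ¬(x ∧ x) ∧ ¬w
= (¬w ∨ w) ∧ ¬x ∧ ¬w
= ¬x ∧ ¬w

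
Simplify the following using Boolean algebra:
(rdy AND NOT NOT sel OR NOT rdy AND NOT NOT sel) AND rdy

sel AND rdy

(rdy AND NOT NOT sel OR NOT rdy AND NOT NOT sel) AND rdy
= NOT NOT sel AND rdy
= sel AND rdy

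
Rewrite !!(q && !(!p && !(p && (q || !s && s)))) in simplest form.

q && p

!!(q && !(!p && !(p && (q || !s && s))))
= q && !(!p && !(p && (q || !s && s)))   [double negation]
= q && !(!p && !(p && q))   [complement / identity]
= q && (p || p && q)   [De Morgan]
= q && p   [absorption]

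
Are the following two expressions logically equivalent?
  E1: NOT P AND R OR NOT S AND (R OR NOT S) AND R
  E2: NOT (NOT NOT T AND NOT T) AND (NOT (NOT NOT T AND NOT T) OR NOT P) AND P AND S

No

E1: NOT P AND R OR NOT S AND (R OR NOT S) AND R
    = NOT P AND R OR NOT S AND R   [absorption]
    = R AND (NOT P OR NOT S)   [distribution]
E2: NOT (NOT NOT T AND NOT T) AND (NOT (NOT NOT T AND NOT T) OR NOT P) AND P AND S
    = NOT (NOT NOT T AND NOT T) AND P AND S   [absorption]
    = (NOT T OR T) AND P AND S   [De Morgan]
    = P AND S   [complement / identity]
These differ: at P=0, R=1, S=0, T=0, E1 = 1 but E2 = 0.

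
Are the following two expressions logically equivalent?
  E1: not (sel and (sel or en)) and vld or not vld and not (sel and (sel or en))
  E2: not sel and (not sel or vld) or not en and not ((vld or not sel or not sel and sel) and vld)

E1: not (sel and (sel or en)) and vld or not vld and not (sel and (sel or en))
    = not (sel and (sel or en))   [distribution]
    = not sel   [absorption]
E2: not sel and (not sel or vld) or not en and not ((vld or not sel or not sel and sel) and vld)
    = not sel and (not sel or vld) or not en and not ((vld or not sel) and vld)   [complement / identity]
    = not sel and (not sel or vld) or not en and not vld   [absorption]
    = not sel or not en and not vld   [absorption]
These differ: at en=0, sel=1, vld=0, E1 = 0 but E2 = 1.

No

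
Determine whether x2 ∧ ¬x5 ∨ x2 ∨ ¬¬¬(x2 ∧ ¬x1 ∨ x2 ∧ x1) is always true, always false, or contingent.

always true

x2 ∧ ¬x5 ∨ x2 ∨ ¬¬¬(x2 ∧ ¬x1 ∨ x2 ∧ x1)
= x2 ∧ ¬x5 ∨ x2 ∨ ¬¬¬x2   [distribution]
= x2 ∨ ¬¬¬x2   [absorption]
= x2 ∨ ¬x2   [double negation]
= True   [complement]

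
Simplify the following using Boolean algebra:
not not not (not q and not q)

q

not not not (not q and not q)
= not not not not q   (idempotence)
= not not q   (double negation)
= q   (double negation)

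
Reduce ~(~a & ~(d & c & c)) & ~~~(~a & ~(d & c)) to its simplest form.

a | d & c

~(~a & ~(d & c & c)) & ~~~(~a & ~(d & c))
= ~(~a & ~(d & c & c)) & ~(~a & ~(d & c))   — double negation
= ~(~a & ~(d & c)) & ~(~a & ~(d & c))   — idempotence
= ~(~a & ~(d & c))   — idempotence
= a | d & c   — De Morgan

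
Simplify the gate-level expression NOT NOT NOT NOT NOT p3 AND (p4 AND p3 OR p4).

NOT p3 AND p4

NOT NOT NOT NOT NOT p3 AND (p4 AND p3 OR p4)
= NOT NOT NOT p3 AND (p4 AND p3 OR p4)   [double negation]
= NOT NOT NOT p3 AND p4   [absorption]
= NOT p3 AND p4   [double negation]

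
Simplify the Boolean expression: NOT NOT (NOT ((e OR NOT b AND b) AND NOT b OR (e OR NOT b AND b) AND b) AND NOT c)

NOT NOT (NOT ((e OR NOT b AND b) AND NOT b OR (e OR NOT b AND b) AND b) AND NOT c)
= NOT NOT (NOT (e OR NOT b AND b) AND NOT c)   (distribution)
= NOT NOT (NOT e AND NOT c)   (complement / identity)
= NOT e AND NOT c   (double negation)

NOT e AND NOT c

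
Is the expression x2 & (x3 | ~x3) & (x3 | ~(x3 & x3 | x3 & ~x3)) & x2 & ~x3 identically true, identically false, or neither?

neither

x2 & (x3 | ~x3) & (x3 | ~(x3 & x3 | x3 & ~x3)) & x2 & ~x3
= x2 & (x3 | ~x3) & (x3 | ~x3) & x2 & ~x3   [distribution]
= x2 & (x3 | ~x3) & x2 & ~x3   [idempotence]
= x2 & x2 & ~x3   [complement / identity]
= x2 & ~x3   [idempotence]
This depends on x2, x3, so it is not a constant.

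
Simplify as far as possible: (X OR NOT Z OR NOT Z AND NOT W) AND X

(X OR NOT Z OR NOT Z AND NOT W) AND X
= (X OR NOT Z) AND X   [absorption]
= X   [absorption]

X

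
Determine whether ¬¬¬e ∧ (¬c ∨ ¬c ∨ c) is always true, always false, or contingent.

¬¬¬e ∧ (¬c ∨ ¬c ∨ c)
= ¬¬¬e ∧ (¬c ∨ c)   — idempotence
= ¬¬¬e   — complement / identity
= ¬e   — double negation
This depends on e, so it is not a constant.

contingent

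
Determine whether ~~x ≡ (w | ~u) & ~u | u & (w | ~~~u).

E1: ~~x
    = x   [double negation]
E2: (w | ~u) & ~u | u & (w | ~~~u)
    = (w | ~u) & ~u | u & (w | ~u)   [double negation]
    = w | ~u   [distribution]
These differ: at u=0, w=0, x=0, E1 = 0 but E2 = 1.

No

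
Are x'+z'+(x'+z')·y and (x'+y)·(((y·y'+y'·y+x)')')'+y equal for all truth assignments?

E1: x'+z'+(x'+z')·y
    = x'+z'   [absorption]
E2: (x'+y)·(((y·y'+y'·y+x)')')'+y
    = (x'+y)·(y·y'+y'·y+x)'+y   [double negation]
    = (x'+y)·(y'·y+x)'+y   [complement / identity]
    = (x'+y)·x'+y   [complement / identity]
    = x'+y   [absorption]
These differ: at x=1, y=0, z=0, E1 = 1 but E2 = 0.

No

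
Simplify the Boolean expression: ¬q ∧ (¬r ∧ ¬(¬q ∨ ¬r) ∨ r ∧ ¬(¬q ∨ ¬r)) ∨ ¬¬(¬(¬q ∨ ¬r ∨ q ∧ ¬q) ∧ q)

¬q ∧ (¬r ∧ ¬(¬q ∨ ¬r) ∨ r ∧ ¬(¬q ∨ ¬r)) ∨ ¬¬(¬(¬q ∨ ¬r ∨ q ∧ ¬q) ∧ q)
= ¬q ∧ ¬(¬q ∨ ¬r) ∨ ¬¬(¬(¬q ∨ ¬r ∨ q ∧ ¬q) ∧ q)
= ¬q ∧ ¬(¬q ∨ ¬r) ∨ ¬(¬q ∨ ¬r ∨ q ∧ ¬q) ∧ q
= ¬q ∧ ¬(¬q ∨ ¬r) ∨ ¬(¬q ∨ ¬r) ∧ q
= ¬(¬q ∨ ¬r)
= q ∧ r

q ∧ r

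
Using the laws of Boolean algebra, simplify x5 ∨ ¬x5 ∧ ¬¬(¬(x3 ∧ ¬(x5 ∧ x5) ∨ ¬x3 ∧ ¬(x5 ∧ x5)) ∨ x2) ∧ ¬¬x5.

x5

x5 ∨ ¬x5 ∧ ¬¬(¬(x3 ∧ ¬(x5 ∧ x5) ∨ ¬x3 ∧ ¬(x5 ∧ x5)) ∨ x2) ∧ ¬¬x5
= x5 ∨ ¬x5 ∧ ¬¬(¬¬(x5 ∧ x5) ∨ x2) ∧ ¬¬x5   [distribution]
= x5 ∨ ¬x5 ∧ (¬¬(x5 ∧ x5) ∨ x2) ∧ ¬¬x5   [double negation]
= x5 ∨ ¬x5 ∧ (¬¬x5 ∨ x2) ∧ ¬¬x5   [idempotence]
= x5 ∨ ¬x5 ∧ ¬¬x5   [absorption]
= x5 ∨ ¬x5 ∧ x5   [double negation]
= x5   [complement / identity]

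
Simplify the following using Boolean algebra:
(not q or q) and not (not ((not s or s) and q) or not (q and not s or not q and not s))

(not q or q) and not (not ((not s or s) and q) or not (q and not s or not q and not s))
= not (not ((not s or s) and q) or not (q and not s or not q and not s))
= not (not q or not (q and not s or not q and not s))
= not (not q or not not s)
= q and not s

q and not s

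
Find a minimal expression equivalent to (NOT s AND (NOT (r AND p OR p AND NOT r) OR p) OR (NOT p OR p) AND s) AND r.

r

(NOT s AND (NOT (r AND p OR p AND NOT r) OR p) OR (NOT p OR p) AND s) AND r
= (NOT s AND (NOT p OR p) OR (NOT p OR p) AND s) AND r   (distribution)
= (NOT p OR p) AND r   (distribution)
= r   (complement / identity)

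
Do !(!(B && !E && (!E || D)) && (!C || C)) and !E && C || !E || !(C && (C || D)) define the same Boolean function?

No

E1: !(!(B && !E && (!E || D)) && (!C || C))
    = !!(B && !E && (!E || D))   — complement / identity
    = B && !E && (!E || D)   — double negation
    = B && !E   — absorption
E2: !E && C || !E || !(C && (C || D))
    = !E && C || !E || !C   — absorption
    = !E || !C   — absorption
These differ: at B=0, C=0, D=0, E=0, E1 = 0 but E2 = 1.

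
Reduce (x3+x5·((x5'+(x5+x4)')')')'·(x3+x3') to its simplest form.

(x3+x5·((x5'+(x5+x4)')')')'·(x3+x3')
= (x3+x5·(x5·(x5+x4))')'·(x3+x3')   — De Morgan
= (x3+x5·(x5·(x5+x4))')'   — complement / identity
= (x3+x5·x5')'   — absorption
= x3'   — complement / identity

x3'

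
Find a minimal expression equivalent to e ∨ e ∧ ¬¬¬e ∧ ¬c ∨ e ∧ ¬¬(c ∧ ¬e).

e ∨ e ∧ ¬¬¬e ∧ ¬c ∨ e ∧ ¬¬(c ∧ ¬e)
= e ∨ e ∧ ¬e ∧ ¬c ∨ e ∧ ¬¬(c ∧ ¬e)   [double negation]
= e ∨ e ∧ (¬e ∧ ¬c ∨ ¬¬(c ∧ ¬e))   [distribution]
= e ∨ e ∧ (¬e ∧ ¬c ∨ c ∧ ¬e)   [double negation]
= e ∨ e ∧ ¬e   [distribution]
= e   [complement / identity]

e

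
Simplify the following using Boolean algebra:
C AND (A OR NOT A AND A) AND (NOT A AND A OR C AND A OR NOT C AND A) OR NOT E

C AND (A OR NOT A AND A) AND (NOT A AND A OR C AND A OR NOT C AND A) OR NOT E
= C AND (A AND (C AND A OR NOT C AND A) OR NOT A AND A) OR NOT E   — distribution
= C AND (A AND A OR NOT A AND A) OR NOT E   — distribution
= C AND A OR NOT E   — distribution

C AND A OR NOT E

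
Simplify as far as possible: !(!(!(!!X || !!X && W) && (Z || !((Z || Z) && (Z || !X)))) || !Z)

!X && Z

!(!(!(!!X || !!X && W) && (Z || !((Z || Z) && (Z || !X)))) || !Z)
= !(!(!!!X && (Z || !((Z || Z) && (Z || !X)))) || !Z)
= !(!(!!!X && (Z || !(Z || Z && !X))) || !Z)
= !(!(!!!X && (Z || !Z)) || !Z)
= !(!!!!X || !Z)
= !(!!X || !Z)
= !X && Z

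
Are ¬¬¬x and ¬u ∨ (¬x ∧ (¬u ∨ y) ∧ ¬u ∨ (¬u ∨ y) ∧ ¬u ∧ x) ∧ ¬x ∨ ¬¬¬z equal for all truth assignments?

No

E1: ¬¬¬x
    = ¬x   [double negation]
E2: ¬u ∨ (¬x ∧ (¬u ∨ y) ∧ ¬u ∨ (¬u ∨ y) ∧ ¬u ∧ x) ∧ ¬x ∨ ¬¬¬z
    = ¬u ∨ (¬u ∨ y) ∧ ¬u ∧ ¬x ∨ ¬¬¬z   [distribution]
    = ¬u ∨ ¬u ∧ ¬x ∨ ¬¬¬z   [absorption]
    = ¬u ∨ ¬¬¬z   [absorption]
    = ¬u ∨ ¬z   [double negation]
These differ: at u=0, x=1, y=0, z=0, E1 = 0 but E2 = 1.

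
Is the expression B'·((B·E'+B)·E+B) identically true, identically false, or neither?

identically false

B'·((B·E'+B)·E+B)
= B'·(B·E+B)   (absorption)
= B'·B   (absorption)
= 0   (complement)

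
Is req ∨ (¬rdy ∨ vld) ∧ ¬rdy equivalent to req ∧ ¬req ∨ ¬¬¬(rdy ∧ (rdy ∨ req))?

No

E1: req ∨ (¬rdy ∨ vld) ∧ ¬rdy
    = req ∨ ¬rdy   — absorption
E2: req ∧ ¬req ∨ ¬¬¬(rdy ∧ (rdy ∨ req))
    = req ∧ ¬req ∨ ¬(rdy ∧ (rdy ∨ req))   — double negation
    = req ∧ ¬req ∨ ¬rdy   — absorption
    = ¬rdy   — complement / identity
These differ: at rdy=1, req=1, vld=0, E1 = 1 but E2 = 0.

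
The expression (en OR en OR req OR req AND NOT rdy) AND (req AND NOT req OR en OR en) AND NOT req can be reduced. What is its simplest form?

(en OR en OR req OR req AND NOT rdy) AND (req AND NOT req OR en OR en) AND NOT req
= (en OR en OR req) AND (req AND NOT req OR en OR en) AND NOT req   — absorption
= (en OR en OR req) AND (en OR en) AND NOT req   — complement / identity
= (en OR en) AND NOT req   — absorption
= en AND NOT req   — idempotence

en AND NOT req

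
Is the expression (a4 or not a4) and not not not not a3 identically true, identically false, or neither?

(a4 or not a4) and not not not not a3
= not not not not a3   (complement / identity)
= not not a3   (double negation)
= a3   (double negation)
This depends on a3, so it is not a constant.

neither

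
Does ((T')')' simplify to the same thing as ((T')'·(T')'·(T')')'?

E1: ((T')')'
    = T'
E2: ((T')'·(T')'·(T')')'
    = ((T')'·(T')')'
    = ((T')')'
    = T'
Both reduce to T', so they are equivalent.

Yes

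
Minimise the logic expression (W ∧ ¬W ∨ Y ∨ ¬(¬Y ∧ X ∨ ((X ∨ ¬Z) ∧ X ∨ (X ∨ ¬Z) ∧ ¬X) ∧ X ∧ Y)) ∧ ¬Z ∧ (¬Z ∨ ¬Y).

(Y ∨ ¬X) ∧ ¬Z

(W ∧ ¬W ∨ Y ∨ ¬(¬Y ∧ X ∨ ((X ∨ ¬Z) ∧ X ∨ (X ∨ ¬Z) ∧ ¬X) ∧ X ∧ Y)) ∧ ¬Z ∧ (¬Z ∨ ¬Y)
= (W ∧ ¬W ∨ Y ∨ ¬(¬Y ∧ X ∨ ((X ∨ ¬Z) ∧ X ∨ (X ∨ ¬Z) ∧ ¬X) ∧ X ∧ Y)) ∧ ¬Z   (absorption)
= (Y ∨ ¬(¬Y ∧ X ∨ ((X ∨ ¬Z) ∧ X ∨ (X ∨ ¬Z) ∧ ¬X) ∧ X ∧ Y)) ∧ ¬Z   (complement / identity)
= (Y ∨ ¬(¬Y ∧ X ∨ (X ∨ ¬Z) ∧ X ∧ Y)) ∧ ¬Z   (distribution)
= (Y ∨ ¬(¬Y ∧ X ∨ X ∧ Y)) ∧ ¬Z   (absorption)
= (Y ∨ ¬X) ∧ ¬Z   (distribution)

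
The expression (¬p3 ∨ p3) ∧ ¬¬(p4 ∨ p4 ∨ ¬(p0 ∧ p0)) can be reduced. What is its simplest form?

p4 ∨ ¬p0

(¬p3 ∨ p3) ∧ ¬¬(p4 ∨ p4 ∨ ¬(p0 ∧ p0))
= (¬p3 ∨ p3) ∧ (p4 ∨ p4 ∨ ¬(p0 ∧ p0))
= p4 ∨ p4 ∨ ¬(p0 ∧ p0)
= p4 ∨ p4 ∨ ¬p0
= p4 ∨ ¬p0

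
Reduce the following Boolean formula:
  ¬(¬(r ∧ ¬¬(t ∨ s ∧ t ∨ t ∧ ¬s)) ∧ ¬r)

¬(¬(r ∧ ¬¬(t ∨ s ∧ t ∨ t ∧ ¬s)) ∧ ¬r)
= ¬(¬(r ∧ (t ∨ s ∧ t ∨ t ∧ ¬s)) ∧ ¬r)   — double negation
= r ∧ (t ∨ s ∧ t ∨ t ∧ ¬s) ∨ r   — De Morgan
= r ∧ (t ∨ t) ∨ r   — distribution
= r ∧ t ∨ r   — idempotence
= r   — absorption

r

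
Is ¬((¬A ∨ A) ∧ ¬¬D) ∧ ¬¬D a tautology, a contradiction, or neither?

contradiction

¬((¬A ∨ A) ∧ ¬¬D) ∧ ¬¬D
= ¬¬¬D ∧ ¬¬D
= ¬D ∧ ¬¬D
= ¬D ∧ D
= False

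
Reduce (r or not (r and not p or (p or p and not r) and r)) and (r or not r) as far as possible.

(r or not (r and not p or (p or p and not r) and r)) and (r or not r)
= (r or not (r and not p or p and r)) and (r or not r)   [absorption]
= (r or not r) and (r or not r)   [distribution]
= r or not r   [idempotence]
= True   [complement]

True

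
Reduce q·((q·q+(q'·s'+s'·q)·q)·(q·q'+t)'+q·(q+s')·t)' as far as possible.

0

q·((q·q+(q'·s'+s'·q)·q)·(q·q'+t)'+q·(q+s')·t)'
= q·((q·q+s'·q)·(q·q'+t)'+q·(q+s')·t)'
= q·((q·q+s'·q)·t'+q·(q+s')·t)'
= q·(q·(q+s')·t'+q·(q+s')·t)'
= q·(q·(q+s'))'
= q·q'
= 0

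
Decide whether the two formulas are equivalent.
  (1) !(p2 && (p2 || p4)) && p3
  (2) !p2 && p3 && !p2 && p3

Yes

E1: !(p2 && (p2 || p4)) && p3
    = !p2 && p3
E2: !p2 && p3 && !p2 && p3
    = !p2 && p3
Both reduce to !p2 && p3, so they are equivalent.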